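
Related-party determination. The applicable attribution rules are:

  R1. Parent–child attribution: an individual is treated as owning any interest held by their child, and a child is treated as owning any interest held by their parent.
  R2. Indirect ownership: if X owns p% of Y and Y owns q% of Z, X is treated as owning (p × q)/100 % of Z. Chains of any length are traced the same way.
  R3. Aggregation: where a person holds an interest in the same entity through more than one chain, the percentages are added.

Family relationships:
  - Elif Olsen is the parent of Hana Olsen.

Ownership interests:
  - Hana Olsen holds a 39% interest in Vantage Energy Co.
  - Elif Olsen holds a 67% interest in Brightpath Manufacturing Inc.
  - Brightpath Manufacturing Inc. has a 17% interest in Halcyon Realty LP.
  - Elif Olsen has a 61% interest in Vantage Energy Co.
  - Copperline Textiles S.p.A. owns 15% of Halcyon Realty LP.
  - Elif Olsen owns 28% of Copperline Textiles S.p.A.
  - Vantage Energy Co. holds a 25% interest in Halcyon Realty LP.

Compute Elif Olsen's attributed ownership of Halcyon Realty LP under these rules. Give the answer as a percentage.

40.59%

By parent–child attribution (R1), Elif Olsen is treated as also owning Hana Olsen's interest in Vantage Energy Co, giving 61% + 39% = 100%.
Chain via Brightpath Manufacturing Inc. (R2): 67% × 17% = 11.39% of Halcyon Realty LP.
Chain via Copperline Textiles S.p.A. (R2): 28% × 15% = 4.2% of Halcyon Realty LP.
Chain via Vantage Energy Co. (R2): 100% × 25% = 25% of Halcyon Realty LP.
Aggregating (R3): 11.39% + 4.2% + 25% = 40.59%.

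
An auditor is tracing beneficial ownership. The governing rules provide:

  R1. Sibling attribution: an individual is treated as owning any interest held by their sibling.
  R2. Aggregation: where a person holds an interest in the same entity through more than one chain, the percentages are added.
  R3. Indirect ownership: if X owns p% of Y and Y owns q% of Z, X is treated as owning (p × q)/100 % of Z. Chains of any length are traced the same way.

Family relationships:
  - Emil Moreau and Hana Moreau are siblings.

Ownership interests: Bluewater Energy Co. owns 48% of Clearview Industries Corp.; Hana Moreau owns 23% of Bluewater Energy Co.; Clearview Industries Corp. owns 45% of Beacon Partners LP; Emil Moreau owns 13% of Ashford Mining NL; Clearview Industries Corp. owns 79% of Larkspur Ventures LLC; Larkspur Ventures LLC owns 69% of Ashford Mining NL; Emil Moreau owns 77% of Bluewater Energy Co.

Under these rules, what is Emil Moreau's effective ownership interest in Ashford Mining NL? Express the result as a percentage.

By sibling attribution (R1), Emil Moreau is treated as also owning Hana Moreau's interest in Bluewater Energy Co, giving 77% + 23% = 100%.
Chain via Bluewater Energy Co. → Clearview Industries Corp. → Larkspur Ventures LLC (R3): 100% × 48% × 79% × 69% = 26.1648% of Ashford Mining NL.
Direct interest in Ashford Mining NL: 13%.
Aggregating (R2): 26.1648% + 13% = 39.1648%.

39.1648%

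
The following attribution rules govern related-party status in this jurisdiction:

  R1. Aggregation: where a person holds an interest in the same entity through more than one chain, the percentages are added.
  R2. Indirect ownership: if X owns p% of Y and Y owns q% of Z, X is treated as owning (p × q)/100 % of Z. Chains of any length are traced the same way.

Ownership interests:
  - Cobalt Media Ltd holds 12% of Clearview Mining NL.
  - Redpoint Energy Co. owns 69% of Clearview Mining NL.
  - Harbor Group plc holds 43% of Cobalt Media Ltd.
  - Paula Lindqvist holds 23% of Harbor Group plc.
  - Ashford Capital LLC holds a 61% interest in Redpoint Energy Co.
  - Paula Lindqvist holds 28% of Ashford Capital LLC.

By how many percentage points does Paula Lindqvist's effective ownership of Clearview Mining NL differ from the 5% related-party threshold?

7.972

Chain via Ashford Capital LLC → Redpoint Energy Co. (R2): 28% × 61% × 69% = 11.7852% of Clearview Mining NL.
Chain via Harbor Group plc → Cobalt Media Ltd (R2): 23% × 43% × 12% = 1.1868% of Clearview Mining NL.
Aggregating (R1): 11.7852% + 1.1868% = 12.972%.
12.972% exceeds the 5% threshold by 7.972 percentage points.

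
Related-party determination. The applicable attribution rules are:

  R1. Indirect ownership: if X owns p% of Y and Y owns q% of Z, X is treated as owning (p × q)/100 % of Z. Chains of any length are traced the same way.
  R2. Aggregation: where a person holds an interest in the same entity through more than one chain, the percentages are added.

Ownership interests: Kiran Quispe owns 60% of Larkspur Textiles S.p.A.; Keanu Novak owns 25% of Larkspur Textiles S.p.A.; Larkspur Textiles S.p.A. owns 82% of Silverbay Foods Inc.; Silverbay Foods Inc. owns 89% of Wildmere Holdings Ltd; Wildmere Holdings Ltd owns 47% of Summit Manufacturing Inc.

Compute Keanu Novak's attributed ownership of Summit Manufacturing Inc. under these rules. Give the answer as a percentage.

8.57515%

Chain via Larkspur Textiles S.p.A. → Silverbay Foods Inc. → Wildmere Holdings Ltd (R1): 25% × 82% × 89% × 47% = 8.57515% of Summit Manufacturing Inc.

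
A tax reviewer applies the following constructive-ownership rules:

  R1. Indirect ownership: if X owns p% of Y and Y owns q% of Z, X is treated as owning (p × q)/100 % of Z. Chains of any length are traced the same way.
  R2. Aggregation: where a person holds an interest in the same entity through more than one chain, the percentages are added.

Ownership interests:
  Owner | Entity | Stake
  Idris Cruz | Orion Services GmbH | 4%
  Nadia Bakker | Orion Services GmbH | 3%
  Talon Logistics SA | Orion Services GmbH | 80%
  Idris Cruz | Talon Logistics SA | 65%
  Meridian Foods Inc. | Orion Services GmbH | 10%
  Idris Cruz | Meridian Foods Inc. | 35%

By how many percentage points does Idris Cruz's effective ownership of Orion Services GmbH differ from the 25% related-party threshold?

Chain via Meridian Foods Inc. (R1): 35% × 10% = 3.5% of Orion Services GmbH.
Chain via Talon Logistics SA (R1): 65% × 80% = 52% of Orion Services GmbH.
Direct interest in Orion Services GmbH: 4%.
Aggregating (R2): 3.5% + 52% + 4% = 59.5%.
59.5% exceeds the 25% threshold by 34.5 percentage points.

34.5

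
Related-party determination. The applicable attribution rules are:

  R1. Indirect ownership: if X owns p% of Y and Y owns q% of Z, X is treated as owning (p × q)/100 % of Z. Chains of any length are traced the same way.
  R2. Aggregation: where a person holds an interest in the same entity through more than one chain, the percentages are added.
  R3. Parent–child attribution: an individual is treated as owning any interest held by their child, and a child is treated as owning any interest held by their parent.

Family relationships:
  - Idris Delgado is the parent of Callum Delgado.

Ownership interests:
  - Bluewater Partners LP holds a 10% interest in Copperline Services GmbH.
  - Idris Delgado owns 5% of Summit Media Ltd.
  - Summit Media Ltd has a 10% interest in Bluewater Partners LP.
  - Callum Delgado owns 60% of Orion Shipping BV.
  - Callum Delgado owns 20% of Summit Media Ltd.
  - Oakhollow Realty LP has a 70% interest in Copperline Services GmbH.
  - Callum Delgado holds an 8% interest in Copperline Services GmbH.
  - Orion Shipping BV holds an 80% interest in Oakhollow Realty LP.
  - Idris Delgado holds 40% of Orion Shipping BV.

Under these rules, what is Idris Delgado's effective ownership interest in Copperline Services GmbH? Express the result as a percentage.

64.25%

By parent–child attribution (R3), Idris Delgado is treated as also owning Callum Delgado's interest in Summit Media Ltd, giving 5% + 20% = 25%.
By parent–child attribution (R3), Idris Delgado is treated as also owning Callum Delgado's interest in Orion Shipping BV, giving 40% + 60% = 100%.
By parent–child attribution (R3), Idris Delgado is treated as owning Callum Delgado's 8% interest in Copperline Services GmbH.
Chain via Summit Media Ltd → Bluewater Partners LP (R1): 25% × 10% × 10% = 0.25% of Copperline Services GmbH.
Chain via Orion Shipping BV → Oakhollow Realty LP (R1): 100% × 80% × 70% = 56% of Copperline Services GmbH.
Direct interest in Copperline Services GmbH: 8%.
Aggregating (R2): 0.25% + 56% + 8% = 64.25%.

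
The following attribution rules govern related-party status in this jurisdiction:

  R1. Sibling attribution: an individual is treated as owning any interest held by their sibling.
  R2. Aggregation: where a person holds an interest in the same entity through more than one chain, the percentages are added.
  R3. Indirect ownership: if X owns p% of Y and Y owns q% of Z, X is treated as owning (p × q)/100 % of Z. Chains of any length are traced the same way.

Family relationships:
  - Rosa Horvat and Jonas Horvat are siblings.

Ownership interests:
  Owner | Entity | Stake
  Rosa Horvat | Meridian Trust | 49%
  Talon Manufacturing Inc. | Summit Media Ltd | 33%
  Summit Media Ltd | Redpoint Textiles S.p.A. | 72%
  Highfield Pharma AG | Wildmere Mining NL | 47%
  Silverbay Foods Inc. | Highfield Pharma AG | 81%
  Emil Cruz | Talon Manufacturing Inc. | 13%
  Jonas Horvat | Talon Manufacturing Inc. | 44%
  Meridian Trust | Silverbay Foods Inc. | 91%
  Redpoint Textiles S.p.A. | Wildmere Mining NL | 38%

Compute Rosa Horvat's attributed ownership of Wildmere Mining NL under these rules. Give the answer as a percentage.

20.948085%

By sibling attribution (R1), Rosa Horvat is treated as owning Jonas Horvat's 44% interest in Talon Manufacturing Inc.
Chain via Meridian Trust → Silverbay Foods Inc. → Highfield Pharma AG (R3): 49% × 91% × 81% × 47% = 16.975413% of Wildmere Mining NL.
Chain via Talon Manufacturing Inc. → Summit Media Ltd → Redpoint Textiles S.p.A. (R3): 44% × 33% × 72% × 38% = 3.972672% of Wildmere Mining NL.
Aggregating (R2): 16.975413% + 3.972672% = 20.948085%.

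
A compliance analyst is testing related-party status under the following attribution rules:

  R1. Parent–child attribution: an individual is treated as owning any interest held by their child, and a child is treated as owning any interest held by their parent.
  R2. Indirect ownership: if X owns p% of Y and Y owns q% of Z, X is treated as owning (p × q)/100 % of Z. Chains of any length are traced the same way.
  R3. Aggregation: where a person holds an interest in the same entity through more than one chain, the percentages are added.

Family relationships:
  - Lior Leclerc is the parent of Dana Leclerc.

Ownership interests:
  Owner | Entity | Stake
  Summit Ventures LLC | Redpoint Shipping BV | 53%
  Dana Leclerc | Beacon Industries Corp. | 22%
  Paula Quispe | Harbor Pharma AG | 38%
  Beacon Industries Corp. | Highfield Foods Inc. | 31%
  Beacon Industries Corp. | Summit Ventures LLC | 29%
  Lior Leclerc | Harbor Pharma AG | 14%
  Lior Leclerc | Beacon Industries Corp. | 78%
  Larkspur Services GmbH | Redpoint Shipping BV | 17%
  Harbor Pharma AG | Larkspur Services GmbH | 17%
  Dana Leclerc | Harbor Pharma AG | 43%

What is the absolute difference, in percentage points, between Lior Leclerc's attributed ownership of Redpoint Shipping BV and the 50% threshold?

32.9827

By parent–child attribution (R1), Lior Leclerc is treated as also owning Dana Leclerc's interest in Beacon Industries Corp, giving 78% + 22% = 100%.
By parent–child attribution (R1), Lior Leclerc is treated as also owning Dana Leclerc's interest in Harbor Pharma AG, giving 14% + 43% = 57%.
Chain via Beacon Industries Corp. → Summit Ventures LLC (R2): 100% × 29% × 53% = 15.37% of Redpoint Shipping BV.
Chain via Harbor Pharma AG → Larkspur Services GmbH (R2): 57% × 17% × 17% = 1.6473% of Redpoint Shipping BV.
Aggregating (R3): 15.37% + 1.6473% = 17.0173%.
17.0173% falls short of the 50% threshold by 32.9827 percentage points.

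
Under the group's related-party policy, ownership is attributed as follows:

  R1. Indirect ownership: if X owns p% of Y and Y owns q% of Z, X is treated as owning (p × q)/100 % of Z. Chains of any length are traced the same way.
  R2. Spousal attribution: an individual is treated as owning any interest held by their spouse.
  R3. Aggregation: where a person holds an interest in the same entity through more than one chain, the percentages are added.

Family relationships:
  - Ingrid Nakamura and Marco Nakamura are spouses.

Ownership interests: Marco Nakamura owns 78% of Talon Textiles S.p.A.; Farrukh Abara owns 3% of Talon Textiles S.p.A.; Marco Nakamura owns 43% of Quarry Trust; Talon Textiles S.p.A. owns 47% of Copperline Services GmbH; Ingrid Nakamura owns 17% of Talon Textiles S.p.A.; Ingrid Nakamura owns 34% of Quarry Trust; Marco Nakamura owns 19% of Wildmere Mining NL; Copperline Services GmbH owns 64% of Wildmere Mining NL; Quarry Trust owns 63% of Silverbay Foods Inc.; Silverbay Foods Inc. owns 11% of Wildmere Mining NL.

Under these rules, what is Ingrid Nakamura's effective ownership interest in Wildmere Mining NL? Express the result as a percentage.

52.9121%

By spousal attribution (R2), Ingrid Nakamura is treated as also owning Marco Nakamura's interest in Quarry Trust, giving 34% + 43% = 77%.
By spousal attribution (R2), Ingrid Nakamura is treated as also owning Marco Nakamura's interest in Talon Textiles S.p.A, giving 17% + 78% = 95%.
By spousal attribution (R2), Ingrid Nakamura is treated as owning Marco Nakamura's 19% interest in Wildmere Mining NL.
Chain via Quarry Trust → Silverbay Foods Inc. (R1): 77% × 63% × 11% = 5.3361% of Wildmere Mining NL.
Chain via Talon Textiles S.p.A. → Copperline Services GmbH (R1): 95% × 47% × 64% = 28.576% of Wildmere Mining NL.
Direct interest in Wildmere Mining NL: 19%.
Aggregating (R3): 5.3361% + 28.576% + 19% = 52.9121%.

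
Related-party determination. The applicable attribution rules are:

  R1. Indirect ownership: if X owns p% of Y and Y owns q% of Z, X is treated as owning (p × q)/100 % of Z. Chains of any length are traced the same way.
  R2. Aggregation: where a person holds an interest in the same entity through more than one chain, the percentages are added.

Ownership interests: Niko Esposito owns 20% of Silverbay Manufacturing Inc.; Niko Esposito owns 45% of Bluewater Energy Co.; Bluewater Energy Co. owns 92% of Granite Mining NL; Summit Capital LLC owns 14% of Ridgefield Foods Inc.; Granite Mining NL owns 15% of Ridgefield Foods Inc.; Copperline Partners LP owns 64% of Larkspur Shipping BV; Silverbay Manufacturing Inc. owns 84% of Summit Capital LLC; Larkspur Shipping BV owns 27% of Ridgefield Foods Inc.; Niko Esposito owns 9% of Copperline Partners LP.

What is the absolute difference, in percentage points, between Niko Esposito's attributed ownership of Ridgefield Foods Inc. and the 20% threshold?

9.8828

Chain via Copperline Partners LP → Larkspur Shipping BV (R1): 9% × 64% × 27% = 1.5552% of Ridgefield Foods Inc.
Chain via Bluewater Energy Co. → Granite Mining NL (R1): 45% × 92% × 15% = 6.21% of Ridgefield Foods Inc.
Chain via Silverbay Manufacturing Inc. → Summit Capital LLC (R1): 20% × 84% × 14% = 2.352% of Ridgefield Foods Inc.
Aggregating (R2): 1.5552% + 6.21% + 2.352% = 10.1172%.
10.1172% falls short of the 20% threshold by 9.8828 percentage points.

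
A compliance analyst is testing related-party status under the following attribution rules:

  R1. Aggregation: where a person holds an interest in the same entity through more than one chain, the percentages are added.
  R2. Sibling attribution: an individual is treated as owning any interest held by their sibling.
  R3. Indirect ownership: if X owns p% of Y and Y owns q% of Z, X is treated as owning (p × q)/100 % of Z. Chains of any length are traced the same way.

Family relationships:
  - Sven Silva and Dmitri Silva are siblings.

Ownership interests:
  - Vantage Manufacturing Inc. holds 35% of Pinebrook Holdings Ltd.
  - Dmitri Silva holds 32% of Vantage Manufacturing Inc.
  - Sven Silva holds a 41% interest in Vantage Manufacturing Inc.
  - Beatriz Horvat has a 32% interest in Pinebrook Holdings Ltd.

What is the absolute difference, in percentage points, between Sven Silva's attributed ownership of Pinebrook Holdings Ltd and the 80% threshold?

By sibling attribution (R2), Sven Silva is treated as also owning Dmitri Silva's interest in Vantage Manufacturing Inc, giving 41% + 32% = 73%.
Chain via Vantage Manufacturing Inc. (R3): 73% × 35% = 25.55% of Pinebrook Holdings Ltd.
25.55% falls short of the 80% threshold by 54.45 percentage points.

54.45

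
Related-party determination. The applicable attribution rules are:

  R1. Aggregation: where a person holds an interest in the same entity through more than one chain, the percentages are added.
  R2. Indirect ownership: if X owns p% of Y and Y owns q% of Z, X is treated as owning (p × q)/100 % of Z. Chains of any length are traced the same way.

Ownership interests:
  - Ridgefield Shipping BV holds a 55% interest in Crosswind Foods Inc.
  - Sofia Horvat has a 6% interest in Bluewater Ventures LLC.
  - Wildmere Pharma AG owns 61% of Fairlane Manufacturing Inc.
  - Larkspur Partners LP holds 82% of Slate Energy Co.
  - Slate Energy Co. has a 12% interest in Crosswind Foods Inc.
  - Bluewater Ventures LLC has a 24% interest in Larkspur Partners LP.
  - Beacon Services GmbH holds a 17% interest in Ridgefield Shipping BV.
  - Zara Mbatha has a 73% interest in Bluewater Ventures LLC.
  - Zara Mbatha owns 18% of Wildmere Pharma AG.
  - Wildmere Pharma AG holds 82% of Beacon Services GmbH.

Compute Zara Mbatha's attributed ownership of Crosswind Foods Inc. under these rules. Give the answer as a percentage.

Chain via Bluewater Ventures LLC → Larkspur Partners LP → Slate Energy Co. (R2): 73% × 24% × 82% × 12% = 1.723968% of Crosswind Foods Inc.
Chain via Wildmere Pharma AG → Beacon Services GmbH → Ridgefield Shipping BV (R2): 18% × 82% × 17% × 55% = 1.38006% of Crosswind Foods Inc.
Aggregating (R1): 1.723968% + 1.38006% = 3.104028%.

3.104028%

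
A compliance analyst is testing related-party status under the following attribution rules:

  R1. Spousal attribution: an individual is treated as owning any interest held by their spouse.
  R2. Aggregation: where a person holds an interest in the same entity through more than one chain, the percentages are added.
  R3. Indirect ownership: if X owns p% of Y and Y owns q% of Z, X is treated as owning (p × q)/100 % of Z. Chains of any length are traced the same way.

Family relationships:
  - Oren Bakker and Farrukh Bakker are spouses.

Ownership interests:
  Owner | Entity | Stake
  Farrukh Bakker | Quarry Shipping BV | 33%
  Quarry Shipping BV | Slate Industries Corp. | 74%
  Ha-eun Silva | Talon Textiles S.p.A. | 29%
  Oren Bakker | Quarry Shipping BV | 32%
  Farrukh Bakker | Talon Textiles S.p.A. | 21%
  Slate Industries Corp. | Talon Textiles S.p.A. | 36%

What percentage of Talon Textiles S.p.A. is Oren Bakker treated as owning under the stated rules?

By spousal attribution (R1), Oren Bakker is treated as also owning Farrukh Bakker's interest in Quarry Shipping BV, giving 32% + 33% = 65%.
By spousal attribution (R1), Oren Bakker is treated as owning Farrukh Bakker's 21% interest in Talon Textiles S.p.A.
Chain via Quarry Shipping BV → Slate Industries Corp. (R3): 65% × 74% × 36% = 17.316% of Talon Textiles S.p.A.
Direct interest in Talon Textiles S.p.A: 21%.
Aggregating (R2): 17.316% + 21% = 38.316%.

38.316%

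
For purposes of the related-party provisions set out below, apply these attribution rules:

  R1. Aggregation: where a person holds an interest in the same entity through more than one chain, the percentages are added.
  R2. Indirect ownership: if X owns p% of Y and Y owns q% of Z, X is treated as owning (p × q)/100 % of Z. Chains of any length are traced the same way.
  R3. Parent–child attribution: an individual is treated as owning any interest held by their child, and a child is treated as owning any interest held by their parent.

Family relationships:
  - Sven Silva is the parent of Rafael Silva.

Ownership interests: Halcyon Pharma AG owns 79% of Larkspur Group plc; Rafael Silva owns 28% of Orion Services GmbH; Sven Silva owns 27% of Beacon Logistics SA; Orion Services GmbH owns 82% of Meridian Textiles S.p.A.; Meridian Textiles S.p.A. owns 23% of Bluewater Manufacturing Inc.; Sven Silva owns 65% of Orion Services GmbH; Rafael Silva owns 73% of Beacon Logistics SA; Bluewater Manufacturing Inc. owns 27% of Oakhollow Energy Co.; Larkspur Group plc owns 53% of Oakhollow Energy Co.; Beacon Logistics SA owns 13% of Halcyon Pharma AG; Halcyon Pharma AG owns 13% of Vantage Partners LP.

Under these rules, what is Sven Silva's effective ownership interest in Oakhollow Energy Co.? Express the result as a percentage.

By parent–child attribution (R3), Sven Silva is treated as also owning Rafael Silva's interest in Beacon Logistics SA, giving 27% + 73% = 100%.
By parent–child attribution (R3), Sven Silva is treated as also owning Rafael Silva's interest in Orion Services GmbH, giving 65% + 28% = 93%.
Chain via Beacon Logistics SA → Halcyon Pharma AG → Larkspur Group plc (R2): 100% × 13% × 79% × 53% = 5.4431% of Oakhollow Energy Co.
Chain via Orion Services GmbH → Meridian Textiles S.p.A. → Bluewater Manufacturing Inc. (R2): 93% × 82% × 23% × 27% = 4.735746% of Oakhollow Energy Co.
Aggregating (R1): 5.4431% + 4.735746% = 10.178846%.

10.178846%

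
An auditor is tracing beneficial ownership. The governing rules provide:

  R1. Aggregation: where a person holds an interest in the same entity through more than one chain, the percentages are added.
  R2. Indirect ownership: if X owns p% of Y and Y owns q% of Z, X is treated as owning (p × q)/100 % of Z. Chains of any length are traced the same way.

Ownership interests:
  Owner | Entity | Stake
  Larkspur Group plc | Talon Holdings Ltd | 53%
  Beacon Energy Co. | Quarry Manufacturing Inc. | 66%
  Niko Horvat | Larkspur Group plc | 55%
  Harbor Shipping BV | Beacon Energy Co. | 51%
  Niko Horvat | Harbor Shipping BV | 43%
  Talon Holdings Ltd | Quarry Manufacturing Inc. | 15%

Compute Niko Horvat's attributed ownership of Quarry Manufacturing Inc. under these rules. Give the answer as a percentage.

Chain via Harbor Shipping BV → Beacon Energy Co. (R2): 43% × 51% × 66% = 14.4738% of Quarry Manufacturing Inc.
Chain via Larkspur Group plc → Talon Holdings Ltd (R2): 55% × 53% × 15% = 4.3725% of Quarry Manufacturing Inc.
Aggregating (R1): 14.4738% + 4.3725% = 18.8463%.

18.8463%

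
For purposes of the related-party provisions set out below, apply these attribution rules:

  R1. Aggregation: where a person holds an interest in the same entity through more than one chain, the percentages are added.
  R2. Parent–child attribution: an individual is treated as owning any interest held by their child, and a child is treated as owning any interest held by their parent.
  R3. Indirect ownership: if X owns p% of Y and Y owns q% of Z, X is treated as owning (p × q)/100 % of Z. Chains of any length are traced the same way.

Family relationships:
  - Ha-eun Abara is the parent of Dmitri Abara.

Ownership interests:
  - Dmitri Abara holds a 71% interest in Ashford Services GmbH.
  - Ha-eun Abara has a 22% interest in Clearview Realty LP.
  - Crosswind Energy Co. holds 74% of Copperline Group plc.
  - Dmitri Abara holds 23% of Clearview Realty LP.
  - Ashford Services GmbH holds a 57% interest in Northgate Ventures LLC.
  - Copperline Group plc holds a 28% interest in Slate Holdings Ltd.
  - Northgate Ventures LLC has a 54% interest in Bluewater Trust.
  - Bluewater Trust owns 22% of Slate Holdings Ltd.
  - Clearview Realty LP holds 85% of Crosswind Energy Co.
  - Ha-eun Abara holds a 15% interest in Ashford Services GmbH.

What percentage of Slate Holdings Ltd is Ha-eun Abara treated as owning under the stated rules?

By parent–child attribution (R2), Ha-eun Abara is treated as also owning Dmitri Abara's interest in Ashford Services GmbH, giving 15% + 71% = 86%.
By parent–child attribution (R2), Ha-eun Abara is treated as also owning Dmitri Abara's interest in Clearview Realty LP, giving 22% + 23% = 45%.
Chain via Ashford Services GmbH → Northgate Ventures LLC → Bluewater Trust (R3): 86% × 57% × 54% × 22% = 5.823576% of Slate Holdings Ltd.
Chain via Clearview Realty LP → Crosswind Energy Co. → Copperline Group plc (R3): 45% × 85% × 74% × 28% = 7.9254% of Slate Holdings Ltd.
Aggregating (R1): 5.823576% + 7.9254% = 13.748976%.

13.748976%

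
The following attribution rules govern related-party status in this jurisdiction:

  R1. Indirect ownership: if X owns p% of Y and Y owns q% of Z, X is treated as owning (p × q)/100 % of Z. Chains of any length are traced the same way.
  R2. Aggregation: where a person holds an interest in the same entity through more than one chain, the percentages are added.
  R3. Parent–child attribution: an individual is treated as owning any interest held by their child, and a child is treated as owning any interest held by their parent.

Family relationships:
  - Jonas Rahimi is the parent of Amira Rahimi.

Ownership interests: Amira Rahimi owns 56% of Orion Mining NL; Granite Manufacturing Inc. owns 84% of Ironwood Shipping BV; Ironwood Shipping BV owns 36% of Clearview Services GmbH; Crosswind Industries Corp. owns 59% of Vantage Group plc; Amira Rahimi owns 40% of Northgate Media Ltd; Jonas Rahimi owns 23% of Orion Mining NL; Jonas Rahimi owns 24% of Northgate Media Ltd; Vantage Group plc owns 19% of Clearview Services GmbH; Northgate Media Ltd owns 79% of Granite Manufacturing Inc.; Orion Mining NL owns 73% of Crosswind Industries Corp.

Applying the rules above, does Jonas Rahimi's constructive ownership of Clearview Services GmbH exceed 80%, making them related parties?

By parent–child attribution (R3), Jonas Rahimi is treated as also owning Amira Rahimi's interest in Orion Mining NL, giving 23% + 56% = 79%.
By parent–child attribution (R3), Jonas Rahimi is treated as also owning Amira Rahimi's interest in Northgate Media Ltd, giving 24% + 40% = 64%.
Chain via Orion Mining NL → Crosswind Industries Corp. → Vantage Group plc (R1): 79% × 73% × 59% × 19% = 6.464807% of Clearview Services GmbH.
Chain via Northgate Media Ltd → Granite Manufacturing Inc. → Ironwood Shipping BV (R1): 64% × 79% × 84% × 36% = 15.289344% of Clearview Services GmbH.
Aggregating (R2): 6.464807% + 15.289344% = 21.754151%.
21.754151% does not exceed the 80% threshold, so Jonas is not a related party to Clearview Services GmbH.

No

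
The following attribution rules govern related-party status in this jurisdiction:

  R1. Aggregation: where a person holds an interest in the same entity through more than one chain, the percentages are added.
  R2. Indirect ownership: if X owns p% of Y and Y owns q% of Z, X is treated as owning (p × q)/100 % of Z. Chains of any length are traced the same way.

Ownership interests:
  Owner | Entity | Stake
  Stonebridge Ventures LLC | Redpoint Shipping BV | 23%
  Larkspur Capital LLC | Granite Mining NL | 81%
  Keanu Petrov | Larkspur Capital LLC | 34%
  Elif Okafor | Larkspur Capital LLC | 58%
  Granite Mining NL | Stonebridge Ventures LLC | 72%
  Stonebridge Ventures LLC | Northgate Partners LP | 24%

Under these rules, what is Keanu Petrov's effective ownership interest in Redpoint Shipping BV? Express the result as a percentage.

4.560624%

Chain via Larkspur Capital LLC → Granite Mining NL → Stonebridge Ventures LLC (R2): 34% × 81% × 72% × 23% = 4.560624% of Redpoint Shipping BV.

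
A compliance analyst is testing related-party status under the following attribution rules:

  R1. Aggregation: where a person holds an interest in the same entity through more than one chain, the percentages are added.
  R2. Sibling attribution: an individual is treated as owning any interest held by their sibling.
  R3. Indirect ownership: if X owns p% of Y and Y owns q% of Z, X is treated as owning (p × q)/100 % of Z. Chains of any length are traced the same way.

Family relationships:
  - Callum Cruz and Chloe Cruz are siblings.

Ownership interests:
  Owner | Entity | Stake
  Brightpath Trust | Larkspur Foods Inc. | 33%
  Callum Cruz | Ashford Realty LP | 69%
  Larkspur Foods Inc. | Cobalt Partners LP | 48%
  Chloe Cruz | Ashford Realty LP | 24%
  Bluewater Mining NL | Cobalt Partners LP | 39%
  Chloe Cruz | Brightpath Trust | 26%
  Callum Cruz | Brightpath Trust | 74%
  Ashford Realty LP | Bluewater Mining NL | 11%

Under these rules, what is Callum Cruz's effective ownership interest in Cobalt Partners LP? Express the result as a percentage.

By sibling attribution (R2), Callum Cruz is treated as also owning Chloe Cruz's interest in Ashford Realty LP, giving 69% + 24% = 93%.
By sibling attribution (R2), Callum Cruz is treated as also owning Chloe Cruz's interest in Brightpath Trust, giving 74% + 26% = 100%.
Chain via Ashford Realty LP → Bluewater Mining NL (R3): 93% × 11% × 39% = 3.9897% of Cobalt Partners LP.
Chain via Brightpath Trust → Larkspur Foods Inc. (R3): 100% × 33% × 48% = 15.84% of Cobalt Partners LP.
Aggregating (R1): 3.9897% + 15.84% = 19.8297%.

19.8297%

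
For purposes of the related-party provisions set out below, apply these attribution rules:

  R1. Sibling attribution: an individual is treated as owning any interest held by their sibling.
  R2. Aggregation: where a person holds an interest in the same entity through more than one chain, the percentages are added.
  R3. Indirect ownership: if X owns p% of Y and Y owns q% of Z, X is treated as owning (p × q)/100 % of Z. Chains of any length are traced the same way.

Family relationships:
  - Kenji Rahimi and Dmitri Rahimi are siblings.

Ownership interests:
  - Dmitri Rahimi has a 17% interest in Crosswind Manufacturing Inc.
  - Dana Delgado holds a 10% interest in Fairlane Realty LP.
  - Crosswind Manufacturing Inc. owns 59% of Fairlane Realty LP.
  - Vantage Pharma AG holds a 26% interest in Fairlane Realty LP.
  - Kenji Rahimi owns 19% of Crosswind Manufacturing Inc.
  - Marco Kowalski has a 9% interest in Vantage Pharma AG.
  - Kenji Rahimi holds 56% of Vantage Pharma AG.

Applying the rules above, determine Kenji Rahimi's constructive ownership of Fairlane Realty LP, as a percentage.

35.8%

By sibling attribution (R1), Kenji Rahimi is treated as also owning Dmitri Rahimi's interest in Crosswind Manufacturing Inc, giving 19% + 17% = 36%.
Chain via Crosswind Manufacturing Inc. (R3): 36% × 59% = 21.24% of Fairlane Realty LP.
Chain via Vantage Pharma AG (R3): 56% × 26% = 14.56% of Fairlane Realty LP.
Aggregating (R2): 21.24% + 14.56% = 35.8%.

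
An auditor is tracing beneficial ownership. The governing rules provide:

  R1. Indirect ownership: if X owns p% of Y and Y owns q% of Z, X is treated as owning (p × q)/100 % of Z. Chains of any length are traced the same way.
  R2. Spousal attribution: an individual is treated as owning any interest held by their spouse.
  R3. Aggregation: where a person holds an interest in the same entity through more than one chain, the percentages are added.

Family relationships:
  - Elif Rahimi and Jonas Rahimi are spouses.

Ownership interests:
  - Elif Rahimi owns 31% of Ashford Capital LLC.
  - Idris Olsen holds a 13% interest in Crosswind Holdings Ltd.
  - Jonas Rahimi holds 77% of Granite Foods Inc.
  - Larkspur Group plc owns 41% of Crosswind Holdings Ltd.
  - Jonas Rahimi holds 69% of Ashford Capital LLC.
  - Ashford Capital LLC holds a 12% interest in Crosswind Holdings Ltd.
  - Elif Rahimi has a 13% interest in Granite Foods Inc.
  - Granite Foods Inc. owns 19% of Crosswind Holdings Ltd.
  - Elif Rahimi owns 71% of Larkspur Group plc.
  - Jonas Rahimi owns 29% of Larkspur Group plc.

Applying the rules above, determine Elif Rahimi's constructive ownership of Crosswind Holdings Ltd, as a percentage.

By spousal attribution (R2), Elif Rahimi is treated as also owning Jonas Rahimi's interest in Larkspur Group plc, giving 71% + 29% = 100%.
By spousal attribution (R2), Elif Rahimi is treated as also owning Jonas Rahimi's interest in Ashford Capital LLC, giving 31% + 69% = 100%.
By spousal attribution (R2), Elif Rahimi is treated as also owning Jonas Rahimi's interest in Granite Foods Inc, giving 13% + 77% = 90%.
Chain via Larkspur Group plc (R1): 100% × 41% = 41% of Crosswind Holdings Ltd.
Chain via Ashford Capital LLC (R1): 100% × 12% = 12% of Crosswind Holdings Ltd.
Chain via Granite Foods Inc. (R1): 90% × 19% = 17.1% of Crosswind Holdings Ltd.
Aggregating (R3): 41% + 12% + 17.1% = 70.1%.

70.1%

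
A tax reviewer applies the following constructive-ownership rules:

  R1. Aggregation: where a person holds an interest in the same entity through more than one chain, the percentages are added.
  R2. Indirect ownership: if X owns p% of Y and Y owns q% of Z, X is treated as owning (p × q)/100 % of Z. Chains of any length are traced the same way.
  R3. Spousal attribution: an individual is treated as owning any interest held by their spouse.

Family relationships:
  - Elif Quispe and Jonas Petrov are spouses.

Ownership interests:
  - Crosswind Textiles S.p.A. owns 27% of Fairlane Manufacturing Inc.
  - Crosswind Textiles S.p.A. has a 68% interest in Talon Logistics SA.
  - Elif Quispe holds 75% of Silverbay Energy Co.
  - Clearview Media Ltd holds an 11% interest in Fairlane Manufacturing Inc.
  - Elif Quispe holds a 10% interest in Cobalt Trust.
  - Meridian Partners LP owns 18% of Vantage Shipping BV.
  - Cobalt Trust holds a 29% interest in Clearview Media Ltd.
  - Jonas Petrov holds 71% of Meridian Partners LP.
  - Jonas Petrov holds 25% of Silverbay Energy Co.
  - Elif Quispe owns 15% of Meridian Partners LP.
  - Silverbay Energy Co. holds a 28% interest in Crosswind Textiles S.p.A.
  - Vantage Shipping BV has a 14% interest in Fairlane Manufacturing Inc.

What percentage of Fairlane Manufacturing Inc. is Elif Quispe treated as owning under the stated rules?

10.0462%

By spousal attribution (R3), Elif Quispe is treated as also owning Jonas Petrov's interest in Silverbay Energy Co, giving 75% + 25% = 100%.
By spousal attribution (R3), Elif Quispe is treated as also owning Jonas Petrov's interest in Meridian Partners LP, giving 15% + 71% = 86%.
Chain via Cobalt Trust → Clearview Media Ltd (R2): 10% × 29% × 11% = 0.319% of Fairlane Manufacturing Inc.
Chain via Silverbay Energy Co. → Crosswind Textiles S.p.A. (R2): 100% × 28% × 27% = 7.56% of Fairlane Manufacturing Inc.
Chain via Meridian Partners LP → Vantage Shipping BV (R2): 86% × 18% × 14% = 2.1672% of Fairlane Manufacturing Inc.
Aggregating (R1): 0.319% + 7.56% + 2.1672% = 10.0462%.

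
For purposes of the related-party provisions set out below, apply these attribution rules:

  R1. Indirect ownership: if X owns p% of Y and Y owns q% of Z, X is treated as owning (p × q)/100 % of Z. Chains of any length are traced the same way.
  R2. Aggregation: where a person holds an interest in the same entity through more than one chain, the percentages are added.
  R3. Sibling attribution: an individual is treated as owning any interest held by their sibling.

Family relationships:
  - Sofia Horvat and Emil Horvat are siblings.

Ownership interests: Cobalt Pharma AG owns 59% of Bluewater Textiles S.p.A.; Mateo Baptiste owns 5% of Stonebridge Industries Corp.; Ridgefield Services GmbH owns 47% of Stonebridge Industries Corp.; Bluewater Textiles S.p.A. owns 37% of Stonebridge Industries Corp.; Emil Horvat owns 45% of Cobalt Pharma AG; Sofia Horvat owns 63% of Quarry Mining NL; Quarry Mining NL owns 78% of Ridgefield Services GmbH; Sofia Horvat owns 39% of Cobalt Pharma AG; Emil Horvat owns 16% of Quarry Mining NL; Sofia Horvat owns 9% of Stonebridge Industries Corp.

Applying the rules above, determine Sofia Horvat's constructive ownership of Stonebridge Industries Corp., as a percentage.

By sibling attribution (R3), Sofia Horvat is treated as also owning Emil Horvat's interest in Cobalt Pharma AG, giving 39% + 45% = 84%.
By sibling attribution (R3), Sofia Horvat is treated as also owning Emil Horvat's interest in Quarry Mining NL, giving 63% + 16% = 79%.
Chain via Cobalt Pharma AG → Bluewater Textiles S.p.A. (R1): 84% × 59% × 37% = 18.3372% of Stonebridge Industries Corp.
Chain via Quarry Mining NL → Ridgefield Services GmbH (R1): 79% × 78% × 47% = 28.9614% of Stonebridge Industries Corp.
Direct interest in Stonebridge Industries Corp: 9%.
Aggregating (R2): 18.3372% + 28.9614% + 9% = 56.2986%.

56.2986%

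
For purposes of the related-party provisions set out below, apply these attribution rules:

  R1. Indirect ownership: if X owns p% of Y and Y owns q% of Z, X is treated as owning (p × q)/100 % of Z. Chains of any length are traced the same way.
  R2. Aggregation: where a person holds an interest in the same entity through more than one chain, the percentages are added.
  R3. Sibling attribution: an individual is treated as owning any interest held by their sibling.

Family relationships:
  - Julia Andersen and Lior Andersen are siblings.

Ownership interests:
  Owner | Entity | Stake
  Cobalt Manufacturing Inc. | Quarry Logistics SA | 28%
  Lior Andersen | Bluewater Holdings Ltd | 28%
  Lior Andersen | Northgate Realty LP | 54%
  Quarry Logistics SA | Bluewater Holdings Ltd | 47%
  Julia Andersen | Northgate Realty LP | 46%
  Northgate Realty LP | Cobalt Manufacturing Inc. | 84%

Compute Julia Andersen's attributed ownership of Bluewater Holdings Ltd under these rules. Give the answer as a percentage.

By sibling attribution (R3), Julia Andersen is treated as also owning Lior Andersen's interest in Northgate Realty LP, giving 46% + 54% = 100%.
By sibling attribution (R3), Julia Andersen is treated as owning Lior Andersen's 28% interest in Bluewater Holdings Ltd.
Chain via Northgate Realty LP → Cobalt Manufacturing Inc. → Quarry Logistics SA (R1): 100% × 84% × 28% × 47% = 11.0544% of Bluewater Holdings Ltd.
Direct interest in Bluewater Holdings Ltd: 28%.
Aggregating (R2): 11.0544% + 28% = 39.0544%.

39.0544%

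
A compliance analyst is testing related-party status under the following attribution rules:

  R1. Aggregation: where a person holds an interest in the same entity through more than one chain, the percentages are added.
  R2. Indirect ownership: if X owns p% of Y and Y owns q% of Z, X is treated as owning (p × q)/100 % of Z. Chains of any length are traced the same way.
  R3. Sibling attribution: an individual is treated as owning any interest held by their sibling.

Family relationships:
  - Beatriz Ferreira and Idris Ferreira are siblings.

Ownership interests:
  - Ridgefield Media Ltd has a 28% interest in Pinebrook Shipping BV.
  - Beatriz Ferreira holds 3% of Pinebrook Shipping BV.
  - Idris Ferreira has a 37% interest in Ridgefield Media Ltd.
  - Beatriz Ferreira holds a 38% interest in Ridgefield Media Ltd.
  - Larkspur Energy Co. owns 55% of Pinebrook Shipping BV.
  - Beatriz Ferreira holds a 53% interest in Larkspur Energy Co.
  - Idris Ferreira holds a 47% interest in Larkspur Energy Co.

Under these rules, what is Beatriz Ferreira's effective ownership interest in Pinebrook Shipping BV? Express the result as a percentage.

79%

By sibling attribution (R3), Beatriz Ferreira is treated as also owning Idris Ferreira's interest in Ridgefield Media Ltd, giving 38% + 37% = 75%.
By sibling attribution (R3), Beatriz Ferreira is treated as also owning Idris Ferreira's interest in Larkspur Energy Co, giving 53% + 47% = 100%.
Chain via Ridgefield Media Ltd (R2): 75% × 28% = 21% of Pinebrook Shipping BV.
Chain via Larkspur Energy Co. (R2): 100% × 55% = 55% of Pinebrook Shipping BV.
Direct interest in Pinebrook Shipping BV: 3%.
Aggregating (R1): 21% + 55% + 3% = 79%.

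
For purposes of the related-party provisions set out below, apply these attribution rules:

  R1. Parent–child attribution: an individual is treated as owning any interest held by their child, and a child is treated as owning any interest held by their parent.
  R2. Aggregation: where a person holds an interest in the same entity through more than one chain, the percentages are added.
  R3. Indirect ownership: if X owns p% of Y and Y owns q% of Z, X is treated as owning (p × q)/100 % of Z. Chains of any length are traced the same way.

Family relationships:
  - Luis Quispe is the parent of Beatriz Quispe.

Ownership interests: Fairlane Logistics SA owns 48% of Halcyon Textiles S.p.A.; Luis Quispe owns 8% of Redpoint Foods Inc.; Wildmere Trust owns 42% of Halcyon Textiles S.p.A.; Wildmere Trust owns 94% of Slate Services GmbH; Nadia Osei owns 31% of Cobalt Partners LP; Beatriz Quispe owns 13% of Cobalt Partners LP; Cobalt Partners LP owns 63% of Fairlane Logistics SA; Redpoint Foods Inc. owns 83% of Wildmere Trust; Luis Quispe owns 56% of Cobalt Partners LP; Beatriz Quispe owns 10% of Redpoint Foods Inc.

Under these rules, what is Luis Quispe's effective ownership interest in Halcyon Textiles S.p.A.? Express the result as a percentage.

27.1404%

By parent–child attribution (R1), Luis Quispe is treated as also owning Beatriz Quispe's interest in Cobalt Partners LP, giving 56% + 13% = 69%.
By parent–child attribution (R1), Luis Quispe is treated as also owning Beatriz Quispe's interest in Redpoint Foods Inc, giving 8% + 10% = 18%.
Chain via Cobalt Partners LP → Fairlane Logistics SA (R3): 69% × 63% × 48% = 20.8656% of Halcyon Textiles S.p.A.
Chain via Redpoint Foods Inc. → Wildmere Trust (R3): 18% × 83% × 42% = 6.2748% of Halcyon Textiles S.p.A.
Aggregating (R2): 20.8656% + 6.2748% = 27.1404%.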